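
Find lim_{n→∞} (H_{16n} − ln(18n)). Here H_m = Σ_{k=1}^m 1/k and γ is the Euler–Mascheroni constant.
lim = ln(8/9) + γ

By Euler-Maclaurin, H_m = ln m + γ + O(1/m). So
  H_{16n} − ln(18n) = ln(16n) + γ − ln(18n) + O(1/n)
                       = ln(16/18) + γ + O(1/n).
Hence the limit is ln(16/18) + γ (= ln(8/9)).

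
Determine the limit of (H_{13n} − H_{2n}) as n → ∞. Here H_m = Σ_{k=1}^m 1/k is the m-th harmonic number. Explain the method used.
lim = ln(13/2)

Euler-Maclaurin gives H_m = ln m + γ + 1/(2m) + O(1/m^2). The γ and O(1/m) terms cancel in the difference:
  H_{13n} − H_{2n} = ln(13n) − ln(2n) + O(1/n) = ln(13/2) + O(1/n).
Hence the limit is ln(13/2).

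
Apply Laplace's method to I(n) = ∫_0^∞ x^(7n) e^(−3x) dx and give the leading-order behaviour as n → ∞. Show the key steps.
I(n) ~ (sqrt(2π·7n) / 3) · (7n/(3e))^(7n)

Write the integrand as exp(7n ln x − 3x) and set f(x) = 7n ln x − 3x. Then f'(x) = 7n/x − 3 = 0 at x* = 7n/3, and f''(x*) = −7n/x*^2 = −3^2/(7n). Laplace's method (interior maximum) gives
  I(n) ~ e^(f(x*)) · sqrt(2π / |f''(x*)|)
        = exp(7n ln(7n/3) − 7n) · sqrt(2π · 7n / 3^2)
        = (7n/3)^(7n) e^(−7n) · sqrt(2π·7n) / 3
        = (sqrt(2π·7n) / 3) · (7n/(3e))^(7n).
This matches Γ(7n+1)/3^(7n+1) with Stirling applied to Γ.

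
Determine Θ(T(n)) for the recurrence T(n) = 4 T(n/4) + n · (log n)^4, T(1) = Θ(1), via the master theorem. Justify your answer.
T(n) = Θ(n · (log n)^5)

Here log_4 4 = 1 and f(n) = n · (log n)^4 = Θ(n^(log_4 4) · (log n)^4). This is the extended Case 2 of the master theorem (f matches the critical exponent up to log factors), giving T(n) = Θ(n^(log_4 4) · (log n)^(4+1)) = Θ(n · (log n)^5).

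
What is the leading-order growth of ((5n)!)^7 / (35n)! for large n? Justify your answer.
((5n)!)^7/(35n)! ~ ((2π·5n)^(6/2) / sqrt(7)) · 7^(−7·5n)  →  0

Write N = 5n. Stirling: N! ~ sqrt(2π N)(N/e)^N and (7N)! ~ sqrt(2π·7N)·(7N/e)^(7N).
  (N!)^7/(7N)! ~ (2π N)^(7/2) (N/e)^(7N) / [sqrt(2π·7N) (7N/e)^(7N)]
     = (2π N)^(7/2) / sqrt(2π·7N) · (N/(7N))^(7N)
     = (2π N)^((7−1)/2) / sqrt(7) · 7^(−7N).
Since 7^7 > 1, the factor 7^(−7N) decays exponentially, so the ratio → 0. Substituting N = 5n gives the stated form.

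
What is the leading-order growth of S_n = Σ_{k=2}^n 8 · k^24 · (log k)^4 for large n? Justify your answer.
S_n ~ 8 · n^25 · (log n)^4 / 25

By integral comparison, S_n = ∫_1^n 8 · x^24 · (log x)^4 dx + O(n^24 · (log n)^4). For the integral, the leading term of ∫_1^n x^24 (log x)^4 dx is n^25/25 · (log n)^4 (by repeated integration by parts; each step lowers the log-exponent and produces a relatively O(1/log n) correction). Hence S_n ~ 8 · n^25 · (log n)^4 / 25.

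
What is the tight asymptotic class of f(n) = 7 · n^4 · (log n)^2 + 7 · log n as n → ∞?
f(n) ∈ Θ(n^4 · (log n)^2)

Compare the terms by growth order. For large n, n^a · (log n)^b dominates n^a' · (log n)^b' iff a > a', or (a = a' and b > b'). Ranking the 2 terms shows the dominant one is 7 · n^4 · (log n)^2. Hence f(n) ∈ Θ(n^4 · (log n)^2).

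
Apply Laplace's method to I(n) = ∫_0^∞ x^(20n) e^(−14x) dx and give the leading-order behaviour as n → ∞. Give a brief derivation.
I(n) ~ (sqrt(2π·20n) / 14) · (20n/(14e))^(20n)

Write the integrand as exp(20n ln x − 14x) and set f(x) = 20n ln x − 14x. Then f'(x) = 20n/x − 14 = 0 at x* = 20n/14, and f''(x*) = −20n/x*^2 = −14^2/(20n). Laplace's method (interior maximum) gives
  I(n) ~ e^(f(x*)) · sqrt(2π / |f''(x*)|)
        = exp(20n ln(20n/14) − 20n) · sqrt(2π · 20n / 14^2)
        = (20n/14)^(20n) e^(−20n) · sqrt(2π·20n) / 14
        = (sqrt(2π·20n) / 14) · (20n/(14e))^(20n).
This matches Γ(20n+1)/14^(20n+1) with Stirling applied to Γ.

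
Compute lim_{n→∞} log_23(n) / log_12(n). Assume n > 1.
lim = ln(12) / ln(23) = log_23(12)

Change of base: log_23(n) = ln n / ln 23 and log_12(n) = ln n / ln 12. The ratio is (ln n / ln 23) · (ln 12 / ln n) = ln 12 / ln 23, a constant independent of n. So the limit is ln 12 / ln 23 = log_23(12).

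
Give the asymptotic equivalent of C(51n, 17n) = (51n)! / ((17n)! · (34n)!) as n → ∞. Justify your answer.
C(51n, 17n) ~ (27/4)^(17n) · sqrt(3/(4π·17n))

Write N = 17n. Apply Stirling to each factorial:
  (3N)! ~ sqrt(2π·3N) · (3N/e)^(3N),
  N! ~ sqrt(2π N) · (N/e)^N,
  (2N)! ~ sqrt(2π·2N) · (2N/e)^(2N).
The exponential factors combine to (3N)^(3N) / (N^N · (2N)^(2N)) = 3^(3N)/2^(2N) = (3^3/2^2)^N = (27/4)^N.
The square-root prefactors combine to sqrt(2π·3N) / (sqrt(2π N)·sqrt(2π·2N)) = sqrt(3 / (2π·2·N)) = sqrt(3/(4π·17n)).
Substituting N = 17n: C(51n, 17n) ~ (27/4)^(17n) · sqrt(3/(4π·17n)).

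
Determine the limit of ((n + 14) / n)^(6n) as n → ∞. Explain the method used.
lim = e^84

Rewrite as (1 + 14/n)^(6n). By the standard limit (1 + x/n)^n → e^x, we have (1 + 14/n)^n → e^14, and raising to the 6th power gives e^84.
More precisely, ln[(1 + 14/n)^(6n)] = 6n · ln(1 + 14/n) = 6n · (14/n + O(1/n^2)) = 84 + O(1/n) → 84.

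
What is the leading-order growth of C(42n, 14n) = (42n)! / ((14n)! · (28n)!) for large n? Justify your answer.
C(42n, 14n) ~ (27/4)^(14n) · sqrt(3/(4π·14n))

Write N = 14n. Apply Stirling to each factorial:
  (3N)! ~ sqrt(2π·3N) · (3N/e)^(3N),
  N! ~ sqrt(2π N) · (N/e)^N,
  (2N)! ~ sqrt(2π·2N) · (2N/e)^(2N).
The exponential factors combine to (3N)^(3N) / (N^N · (2N)^(2N)) = 3^(3N)/2^(2N) = (3^3/2^2)^N = (27/4)^N.
The square-root prefactors combine to sqrt(2π·3N) / (sqrt(2π N)·sqrt(2π·2N)) = sqrt(3 / (2π·2·N)) = sqrt(3/(4π·14n)).
Substituting N = 14n: C(42n, 14n) ~ (27/4)^(14n) · sqrt(3/(4π·14n)).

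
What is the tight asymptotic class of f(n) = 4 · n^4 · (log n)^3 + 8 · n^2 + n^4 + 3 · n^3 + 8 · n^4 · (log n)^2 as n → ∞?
f(n) ∈ Θ(n^4 · (log n)^3)

Compare the terms by growth order. For large n, n^a · (log n)^b dominates n^a' · (log n)^b' iff a > a', or (a = a' and b > b'). Ranking the 5 terms shows the dominant one is 4 · n^4 · (log n)^3. Hence f(n) ∈ Θ(n^4 · (log n)^3).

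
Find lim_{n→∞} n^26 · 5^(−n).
lim = 0

Exponentials with base > 1 dominate every fixed polynomial: for any fixed c, n^c / 5^n → 0 as n → ∞ (e.g. by the ratio test, or by writing 5^n = e^(n ln 5) and noting e^(n ln 5) / n^c → ∞). Hence n^26 · 5^(−n) = n^26 / 5^n → 0.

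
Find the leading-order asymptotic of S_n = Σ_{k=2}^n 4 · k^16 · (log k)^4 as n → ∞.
S_n ~ 4 · n^17 · (log n)^4 / 17

By integral comparison, S_n = ∫_1^n 4 · x^16 · (log x)^4 dx + O(n^16 · (log n)^4). For the integral, the leading term of ∫_1^n x^16 (log x)^4 dx is n^17/17 · (log n)^4 (by repeated integration by parts; each step lowers the log-exponent and produces a relatively O(1/log n) correction). Hence S_n ~ 4 · n^17 · (log n)^4 / 17.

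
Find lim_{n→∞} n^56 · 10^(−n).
lim = 0

Exponentials with base > 1 dominate every fixed polynomial: for any fixed c, n^c / 10^n → 0 as n → ∞ (e.g. by the ratio test, or by writing 10^n = e^(n ln 10) and noting e^(n ln 10) / n^c → ∞). Hence n^56 · 10^(−n) = n^56 / 10^n → 0.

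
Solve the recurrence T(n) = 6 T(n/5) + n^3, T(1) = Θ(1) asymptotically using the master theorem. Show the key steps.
T(n) = Θ(n^3)

log_5 6 ≈ 1.113. f(n) = n^3 dominates n^(log_5 6) since 3 > 1.113, and the regularity condition a·f(n/b) = 6·(n/5)^3 = (6/125)·n^3 ≤ c·f(n) holds with c = 6/125 ≈ 0.048 < 1. So this is Case 3: T(n) = Θ(f(n)) = Θ(n^3).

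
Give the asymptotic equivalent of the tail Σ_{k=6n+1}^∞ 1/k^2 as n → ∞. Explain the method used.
Σ_{k>6n} 1/k^2 ~ 1/(1 · (6n))

Compare to the integral: ∫_{6n}^∞ x^(−2) dx = [−x^(−1)/1]_{6n}^∞ = 1/((2−1)·(6n)). Euler-Maclaurin then gives
  Σ_{k>6n} 1/k^2 = ∫_{6n}^∞ dx/x^2 − 1/(2·(6n)^2) + O(1/(6n)^3).
(Equivalently this is ζ(2) − Σ_{k≤6n} 1/k^2.)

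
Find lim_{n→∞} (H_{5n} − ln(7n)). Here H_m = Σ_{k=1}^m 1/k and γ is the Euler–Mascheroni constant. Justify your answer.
lim = ln(5/7) + γ

By Euler-Maclaurin, H_m = ln m + γ + O(1/m). So
  H_{5n} − ln(7n) = ln(5n) + γ − ln(7n) + O(1/n)
                       = ln(5/7) + γ + O(1/n).
Hence the limit is ln(5/7) + γ.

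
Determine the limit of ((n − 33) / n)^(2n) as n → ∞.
lim = e^(−66)

Rewrite as (1 − 33/n)^(2n). By the standard limit (1 + x/n)^n → e^x, we have (1 − 33/n)^n → e^(−33), and raising to the 2nd power gives e^(−66).
More precisely, ln[(1 − 33/n)^(2n)] = 2n · ln(1 − 33/n) = 2n · (-33/n + O(1/n^2)) = -66 + O(1/n) → -66.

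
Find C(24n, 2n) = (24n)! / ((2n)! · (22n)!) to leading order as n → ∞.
C(24n, 2n) ~ (8916100448256/285311670611)^(2n) · sqrt(6/(11π·2n))

Write N = 2n. Apply Stirling to each factorial:
  (12N)! ~ sqrt(2π·12N) · (12N/e)^(12N),
  N! ~ sqrt(2π N) · (N/e)^N,
  (11N)! ~ sqrt(2π·11N) · (11N/e)^(11N).
The exponential factors combine to (12N)^(12N) / (N^N · (11N)^(11N)) = 12^(12N)/11^(11N) = (12^12/11^11)^N = (8916100448256/285311670611)^N.
The square-root prefactors combine to sqrt(2π·12N) / (sqrt(2π N)·sqrt(2π·11N)) = sqrt(12 / (2π·11·N)) = sqrt(6/(11π·2n)).
Substituting N = 2n: C(24n, 2n) ~ (8916100448256/285311670611)^(2n) · sqrt(6/(11π·2n)).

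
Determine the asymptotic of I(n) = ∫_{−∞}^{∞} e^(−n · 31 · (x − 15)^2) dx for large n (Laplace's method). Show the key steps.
I(n) = sqrt(π/(31n))

Here φ(x) = 31 · (x − 15)^2 has its unique minimum at x* = 15 with φ(x*) = 0 and φ''(x*) = 62. Laplace's method gives
  I(n) ~ e^(−n φ(x*)) · sqrt(2π / (n · φ''(x*))) = sqrt(2π / (62n)) = sqrt(π/(31n)).
This is exact: substituting u = (x − 15)·sqrt(31n) gives I(n) = (1/sqrt(31n)) ∫_{−∞}^{∞} e^(−u^2) du = sqrt(π/(31n)).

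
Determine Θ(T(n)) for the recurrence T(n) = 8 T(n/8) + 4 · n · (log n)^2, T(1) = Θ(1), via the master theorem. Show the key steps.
T(n) = Θ(n · (log n)^3)

Here log_8 8 = 1 and f(n) = 4 · n · (log n)^2 = Θ(n^(log_8 8) · (log n)^2). This is the extended Case 2 of the master theorem (f matches the critical exponent up to log factors), giving T(n) = Θ(n^(log_8 8) · (log n)^(2+1)) = Θ(n · (log n)^3).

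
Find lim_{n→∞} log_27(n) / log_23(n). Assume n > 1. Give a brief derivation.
lim = ln(23) / ln(27) = log_27(23)

Change of base: log_27(n) = ln n / ln 27 and log_23(n) = ln n / ln 23. The ratio is (ln n / ln 27) · (ln 23 / ln n) = ln 23 / ln 27, a constant independent of n. So the limit is ln 23 / ln 27 = log_27(23).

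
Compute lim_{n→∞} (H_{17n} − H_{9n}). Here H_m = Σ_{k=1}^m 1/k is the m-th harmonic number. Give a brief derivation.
lim = ln(17/9)

Euler-Maclaurin gives H_m = ln m + γ + 1/(2m) + O(1/m^2). The γ and O(1/m) terms cancel in the difference:
  H_{17n} − H_{9n} = ln(17n) − ln(9n) + O(1/n) = ln(17/9) + O(1/n).
Hence the limit is ln(17/9).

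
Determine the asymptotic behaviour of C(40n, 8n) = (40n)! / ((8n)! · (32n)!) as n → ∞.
C(40n, 8n) ~ (3125/256)^(8n) · sqrt(5/(8π·8n))

Write N = 8n. Apply Stirling to each factorial:
  (5N)! ~ sqrt(2π·5N) · (5N/e)^(5N),
  N! ~ sqrt(2π N) · (N/e)^N,
  (4N)! ~ sqrt(2π·4N) · (4N/e)^(4N).
The exponential factors combine to (5N)^(5N) / (N^N · (4N)^(4N)) = 5^(5N)/4^(4N) = (5^5/4^4)^N = (3125/256)^N.
The square-root prefactors combine to sqrt(2π·5N) / (sqrt(2π N)·sqrt(2π·4N)) = sqrt(5 / (2π·4·N)) = sqrt(5/(8π·8n)).
Substituting N = 8n: C(40n, 8n) ~ (3125/256)^(8n) · sqrt(5/(8π·8n)).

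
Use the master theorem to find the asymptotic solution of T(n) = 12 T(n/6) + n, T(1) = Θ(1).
T(n) = Θ(n^(log_6 12))

Master theorem: compare f(n) = n to n^(log_6 12) where log_6 12 ≈ 1.387. Since 1 < log_6 12, we have f(n) = O(n^(log_6 12 − ε)) for some ε > 0 — Case 1. Hence T(n) = Θ(n^(log_6 12)).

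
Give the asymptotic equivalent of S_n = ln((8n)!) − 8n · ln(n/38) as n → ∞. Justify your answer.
S_n ~ 8n · (ln 304 − 1) + O(ln n)

Stirling: ln((8n)!) = 8n ln(8n) − 8n + O(ln n).
  S_n = 8n ln(8n) − 8n − 8n ln(n/38) + O(ln n)
      = 8n ln(8n) − 8n ln n + 8n ln 38 − 8n + O(ln n)
      = 8n ln 8 + 8n ln 38 − 8n + O(ln n)
      = 8n (ln 304 − 1) + O(ln n).
Numerically ln(304) − 1 ≈ 4.7170.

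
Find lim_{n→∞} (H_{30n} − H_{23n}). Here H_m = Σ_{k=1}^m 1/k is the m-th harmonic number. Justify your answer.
lim = ln(30/23)

Euler-Maclaurin gives H_m = ln m + γ + 1/(2m) + O(1/m^2). The γ and O(1/m) terms cancel in the difference:
  H_{30n} − H_{23n} = ln(30n) − ln(23n) + O(1/n) = ln(30/23) + O(1/n).
Hence the limit is ln(30/23).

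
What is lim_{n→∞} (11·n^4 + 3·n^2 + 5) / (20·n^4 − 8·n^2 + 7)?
lim = 11/20

For large n the leading n^4 terms dominate both numerator and denominator. Dividing top and bottom by n^4, every other term tends to 0, leaving 11/20.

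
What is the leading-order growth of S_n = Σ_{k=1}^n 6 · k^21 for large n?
S_n ~ 3 · n^22 / 11

By integral comparison (Euler-Maclaurin), Σ_{k=1}^n 6 · k^21 = 6 · ∫_0^n x^21 dx + O(n^21) = 6 · n^22/22 = 3 · n^22 / 11 + O(n^21). (Equivalently, Faulhaber's formula gives the same leading term.)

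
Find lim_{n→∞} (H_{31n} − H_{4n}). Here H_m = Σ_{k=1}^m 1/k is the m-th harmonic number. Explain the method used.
lim = ln(31/4)

Euler-Maclaurin gives H_m = ln m + γ + 1/(2m) + O(1/m^2). The γ and O(1/m) terms cancel in the difference:
  H_{31n} − H_{4n} = ln(31n) − ln(4n) + O(1/n) = ln(31/4) + O(1/n).
Hence the limit is ln(31/4).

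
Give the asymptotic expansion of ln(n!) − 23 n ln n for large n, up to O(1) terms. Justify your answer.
ln(n!) − 23 n ln n = −22 n ln n − n + (1/2) ln(2π n) + O(1/n)

Stirling: ln((n)!) = n ln(n) − n + (1/2) ln(2π·n) + O(1/n).
Here n ln(n) = n ln n.
Subtract 23n ln n: leading term is (1 − 23) n ln n = −22 n ln n. The next term is −n. Then the (1/2) ln(2π·n) correction.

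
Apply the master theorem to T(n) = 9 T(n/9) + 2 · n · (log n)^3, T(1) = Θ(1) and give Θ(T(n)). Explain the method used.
T(n) = Θ(n · (log n)^4)

Here log_9 9 = 1 and f(n) = 2 · n · (log n)^3 = Θ(n^(log_9 9) · (log n)^3). This is the extended Case 2 of the master theorem (f matches the critical exponent up to log factors), giving T(n) = Θ(n^(log_9 9) · (log n)^(3+1)) = Θ(n · (log n)^4).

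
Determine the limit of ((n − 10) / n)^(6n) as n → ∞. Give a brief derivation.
lim = e^(−60)

Rewrite as (1 − 10/n)^(6n). By the standard limit (1 + x/n)^n → e^x, we have (1 − 10/n)^n → e^(−10), and raising to the 6th power gives e^(−60).
More precisely, ln[(1 − 10/n)^(6n)] = 6n · ln(1 − 10/n) = 6n · (-10/n + O(1/n^2)) = -60 + O(1/n) → -60.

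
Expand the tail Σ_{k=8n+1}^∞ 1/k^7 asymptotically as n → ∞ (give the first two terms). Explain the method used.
Σ_{k>8n} 1/k^7 = 1/(6 · (8n)^6) − 1/(2 · (8n)^7) + O(1/(8n)^8)

Compare to the integral: ∫_{8n}^∞ x^(−7) dx = [−x^(−6)/6]_{8n}^∞ = 1/((7−1)·(8n)^6). The Euler-Maclaurin correction adds −f(8n)/2 = −1/(2·(8n)^7). Euler-Maclaurin then gives
  Σ_{k>8n} 1/k^7 = ∫_{8n}^∞ dx/x^7 − 1/(2·(8n)^7) + O(1/(8n)^8).
(Equivalently this is ζ(7) − Σ_{k≤8n} 1/k^7.)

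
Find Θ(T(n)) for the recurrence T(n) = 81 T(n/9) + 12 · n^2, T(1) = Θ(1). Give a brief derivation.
T(n) = Θ(n^2 log n)

log_9 81 = 2, and f(n) = 12 · n^2 = Θ(n^(log_9 81)). This is Case 2 of the master theorem: T(n) = Θ(f(n) · log n) = Θ(n^2 log n).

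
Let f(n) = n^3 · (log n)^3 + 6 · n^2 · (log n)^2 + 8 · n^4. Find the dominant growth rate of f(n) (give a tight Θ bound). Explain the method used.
f(n) ∈ Θ(n^4)

Compare the terms by growth order. For large n, n^a · (log n)^b dominates n^a' · (log n)^b' iff a > a', or (a = a' and b > b'). Ranking the 3 terms shows the dominant one is 8 · n^4. Hence f(n) ∈ Θ(n^4).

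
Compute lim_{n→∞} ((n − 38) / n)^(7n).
lim = e^(−266)

Rewrite as (1 − 38/n)^(7n). By the standard limit (1 + x/n)^n → e^x, we have (1 − 38/n)^n → e^(−38), and raising to the 7th power gives e^(−266).
More precisely, ln[(1 − 38/n)^(7n)] = 7n · ln(1 − 38/n) = 7n · (-38/n + O(1/n^2)) = -266 + O(1/n) → -266.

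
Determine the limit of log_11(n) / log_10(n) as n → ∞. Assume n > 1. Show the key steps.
lim = ln(10) / ln(11) = log_11(10)

Change of base: log_11(n) = ln n / ln 11 and log_10(n) = ln n / ln 10. The ratio is (ln n / ln 11) · (ln 10 / ln n) = ln 10 / ln 11, a constant independent of n. So the limit is ln 10 / ln 11 = log_11(10).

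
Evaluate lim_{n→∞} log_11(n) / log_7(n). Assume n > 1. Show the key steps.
lim = ln(7) / ln(11) = log_11(7)

Change of base: log_11(n) = ln n / ln 11 and log_7(n) = ln n / ln 7. The ratio is (ln n / ln 11) · (ln 7 / ln n) = ln 7 / ln 11, a constant independent of n. So the limit is ln 7 / ln 11 = log_11(7).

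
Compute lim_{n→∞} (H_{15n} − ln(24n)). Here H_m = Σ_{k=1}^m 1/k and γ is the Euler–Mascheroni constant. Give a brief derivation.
lim = ln(5/8) + γ

By Euler-Maclaurin, H_m = ln m + γ + O(1/m). So
  H_{15n} − ln(24n) = ln(15n) + γ − ln(24n) + O(1/n)
                       = ln(15/24) + γ + O(1/n).
Hence the limit is ln(15/24) + γ (= ln(5/8)).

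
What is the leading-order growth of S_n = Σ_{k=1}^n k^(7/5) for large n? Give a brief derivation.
S_n ~ (5/12) · n^(12/5)

Integral comparison: Σ_{k=1}^n k^(7/5) = ∫_0^n x^(7/5) dx + O(n^(7/5)). The integral is n^(1 + 7/5) / (1 + 7/5) = n^((7+5)/5) / ((7+5)/5) = (5/12) · n^(12/5).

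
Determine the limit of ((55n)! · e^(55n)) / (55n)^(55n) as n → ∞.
lim = ∞

Stirling: (55n)! ~ sqrt(2π·55n) · (55n/e)^(55n). Hence
  (55n)! · e^(55n) / (55n)^(55n) ~ sqrt(2π·55n) = sqrt(2π·55) · sqrt(n) → ∞.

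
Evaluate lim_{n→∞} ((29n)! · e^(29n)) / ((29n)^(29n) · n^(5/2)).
lim = 0

Stirling: (29n)! ~ sqrt(2π·29n) · (29n/e)^(29n). Hence
  (29n)! · e^(29n) / (29n)^(29n) ~ sqrt(2π·29n).
Dividing by n^(5/2): sqrt(2π·29n) / n^(5/2) = sqrt(2π·29) · n^((1−5)/2), so the expression behaves like sqrt(2π·29) · n^((1−5)/2) → 0.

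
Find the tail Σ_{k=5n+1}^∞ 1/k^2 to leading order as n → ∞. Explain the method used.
Σ_{k>5n} 1/k^2 ~ 1/(1 · (5n))

Compare to the integral: ∫_{5n}^∞ x^(−2) dx = [−x^(−1)/1]_{5n}^∞ = 1/((2−1)·(5n)). Euler-Maclaurin then gives
  Σ_{k>5n} 1/k^2 = ∫_{5n}^∞ dx/x^2 − 1/(2·(5n)^2) + O(1/(5n)^3).
(Equivalently this is ζ(2) − Σ_{k≤5n} 1/k^2.)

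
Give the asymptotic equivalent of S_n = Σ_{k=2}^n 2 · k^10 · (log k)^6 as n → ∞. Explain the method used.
S_n ~ 2 · n^11 · (log n)^6 / 11

By integral comparison, S_n = ∫_1^n 2 · x^10 · (log x)^6 dx + O(n^10 · (log n)^6). For the integral, the leading term of ∫_1^n x^10 (log x)^6 dx is n^11/11 · (log n)^6 (by repeated integration by parts; each step lowers the log-exponent and produces a relatively O(1/log n) correction). Hence S_n ~ 2 · n^11 · (log n)^6 / 11.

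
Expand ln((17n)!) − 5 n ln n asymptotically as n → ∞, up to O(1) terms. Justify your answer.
ln((17n)!) − 5 n ln n = 12 n ln n + 17(ln 17 − 1) n + (1/2) ln(2π·17n) + O(1/n)

Stirling: ln((17n)!) = 17n ln(17n) − 17n + (1/2) ln(2π·17n) + O(1/n).
Expand 17n ln(17n) = 17n (ln n + ln 17) = 17n ln n + 17n ln 17.
Subtract 5n ln n: leading term is (17 − 5) n ln n = 12 n ln n. The next term is 17n ln 17 − 17n = 17(ln 17 − 1) n. Then the (1/2) ln(2π·17n) correction.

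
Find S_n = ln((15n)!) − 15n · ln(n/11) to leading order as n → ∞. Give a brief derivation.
S_n ~ 15n · (ln 165 − 1) + O(ln n)

Stirling: ln((15n)!) = 15n ln(15n) − 15n + O(ln n).
  S_n = 15n ln(15n) − 15n − 15n ln(n/11) + O(ln n)
      = 15n ln(15n) − 15n ln n + 15n ln 11 − 15n + O(ln n)
      = 15n ln 15 + 15n ln 11 − 15n + O(ln n)
      = 15n (ln 165 − 1) + O(ln n).
Numerically ln(165) − 1 ≈ 4.1059.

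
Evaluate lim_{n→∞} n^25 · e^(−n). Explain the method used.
lim = 0

Exponentials with base > 1 dominate every fixed polynomial: for any fixed c, n^c / e^n → 0 as n → ∞ (e.g. by the ratio test, or since e^n grows faster than any power of n). Hence n^25 · e^(−n) = n^25 / e^n → 0.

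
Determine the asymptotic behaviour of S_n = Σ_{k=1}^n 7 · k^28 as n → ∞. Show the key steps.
S_n ~ 7 · n^29 / 29

By integral comparison (Euler-Maclaurin), Σ_{k=1}^n 7 · k^28 = 7 · ∫_0^n x^28 dx + O(n^28) = 7 · n^29/29 + O(n^28). (Equivalently, Faulhaber's formula gives the same leading term.)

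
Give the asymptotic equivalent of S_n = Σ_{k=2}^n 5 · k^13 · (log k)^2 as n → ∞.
S_n ~ 5 · n^14 · (log n)^2 / 14

By integral comparison, S_n = ∫_1^n 5 · x^13 · (log x)^2 dx + O(n^13 · (log n)^2). For the integral, the leading term of ∫_1^n x^13 (log x)^2 dx is n^14/14 · (log n)^2 (by repeated integration by parts; each step lowers the log-exponent and produces a relatively O(1/log n) correction). Hence S_n ~ 5 · n^14 · (log n)^2 / 14.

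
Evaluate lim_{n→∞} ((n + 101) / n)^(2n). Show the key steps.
lim = e^202

Rewrite as (1 + 101/n)^(2n). By the standard limit (1 + x/n)^n → e^x, we have (1 + 101/n)^n → e^101, and raising to the 2nd power gives e^202.
More precisely, ln[(1 + 101/n)^(2n)] = 2n · ln(1 + 101/n) = 2n · (101/n + O(1/n^2)) = 202 + O(1/n) → 202.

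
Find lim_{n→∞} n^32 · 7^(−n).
lim = 0

Exponentials with base > 1 dominate every fixed polynomial: for any fixed c, n^c / 7^n → 0 as n → ∞ (e.g. by the ratio test, or by writing 7^n = e^(n ln 7) and noting e^(n ln 7) / n^c → ∞). Hence n^32 · 7^(−n) = n^32 / 7^n → 0.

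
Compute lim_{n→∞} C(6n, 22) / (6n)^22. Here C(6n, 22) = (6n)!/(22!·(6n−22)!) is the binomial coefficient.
lim = 1/22! = 1/1124000727777607680000

With N = 6n → ∞: C(N, 22) / N^22 = [N(N−1)…(N−21)] / (22! · N^22) = (1/22!) · 1 · (1 − 1/(6n)) · … · (1 − 21/(6n)). Each factor → 1 as N → ∞, so the limit is 1/22! = 1/1124000727777607680000.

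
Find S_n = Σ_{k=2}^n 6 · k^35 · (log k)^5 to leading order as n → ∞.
S_n ~ n^36 · (log n)^5 / 6

By integral comparison, S_n = ∫_1^n 6 · x^35 · (log x)^5 dx + O(n^35 · (log n)^5). For the integral, the leading term of ∫_1^n x^35 (log x)^5 dx is n^36/36 · (log n)^5 (by repeated integration by parts; each step lowers the log-exponent and produces a relatively O(1/log n) correction). Hence S_n ~ n^36 · (log n)^5 / 6.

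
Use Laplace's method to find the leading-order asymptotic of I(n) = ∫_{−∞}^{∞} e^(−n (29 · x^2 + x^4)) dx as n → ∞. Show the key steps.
I(n) ~ sqrt(π/(29n))

φ(x) = 29 · x^2 + x^4 has its unique global minimum at x* = 0 (since φ'(x) = 58x + 4x^3 = 0 only at x = 0 for real x with both coefficients positive, and φ → ∞ as |x| → ∞). At x* = 0, φ(0) = 0 and φ''(0) = 58. Laplace's method then gives
  I(n) ~ sqrt(2π / (n · φ''(0))) · e^(−n φ(0)) = sqrt(2π / (58n)) = sqrt(π/(29n)).
The x^4 term contributes only at subleading order (an O(1/n) relative correction).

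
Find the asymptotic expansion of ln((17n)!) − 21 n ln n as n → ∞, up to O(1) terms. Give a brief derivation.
ln((17n)!) − 21 n ln n = −4 n ln n + 17(ln 17 − 1) n + (1/2) ln(2π·17n) + O(1/n)

Stirling: ln((17n)!) = 17n ln(17n) − 17n + (1/2) ln(2π·17n) + O(1/n).
Expand 17n ln(17n) = 17n (ln n + ln 17) = 17n ln n + 17n ln 17.
Subtract 21n ln n: leading term is (17 − 21) n ln n = −4 n ln n. The next term is 17n ln 17 − 17n = 17(ln 17 − 1) n. Then the (1/2) ln(2π·17n) correction.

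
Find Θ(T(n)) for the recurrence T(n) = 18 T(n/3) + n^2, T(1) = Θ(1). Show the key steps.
T(n) = Θ(n^(log_3 18))

Master theorem: compare f(n) = n^2 to n^(log_3 18) where log_3 18 ≈ 2.631. Since 2 < log_3 18, we have f(n) = O(n^(log_3 18 − ε)) for some ε > 0 — Case 1. Hence T(n) = Θ(n^(log_3 18)).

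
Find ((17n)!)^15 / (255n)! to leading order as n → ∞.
((17n)!)^15/(255n)! ~ ((2π·17n)^(14/2) / sqrt(15)) · 15^(−15·17n)  →  0

Write N = 17n. Stirling: N! ~ sqrt(2π N)(N/e)^N and (15N)! ~ sqrt(2π·15N)·(15N/e)^(15N).
  (N!)^15/(15N)! ~ (2π N)^(15/2) (N/e)^(15N) / [sqrt(2π·15N) (15N/e)^(15N)]
     = (2π N)^(15/2) / sqrt(2π·15N) · (N/(15N))^(15N)
     = (2π N)^((15−1)/2) / sqrt(15) · 15^(−15N).
Since 15^15 > 1, the factor 15^(−15N) decays exponentially, so the ratio → 0. Substituting N = 17n gives the stated form.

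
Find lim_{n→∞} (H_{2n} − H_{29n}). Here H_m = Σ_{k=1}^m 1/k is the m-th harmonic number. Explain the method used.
lim = ln(2/29)

Euler-Maclaurin gives H_m = ln m + γ + 1/(2m) + O(1/m^2). The γ and O(1/m) terms cancel in the difference:
  H_{2n} − H_{29n} = ln(2n) − ln(29n) + O(1/n) = ln(2/29) + O(1/n).
Hence the limit is ln(2/29).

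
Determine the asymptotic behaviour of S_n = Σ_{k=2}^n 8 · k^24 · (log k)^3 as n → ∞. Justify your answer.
S_n ~ 8 · n^25 · (log n)^3 / 25

By integral comparison, S_n = ∫_1^n 8 · x^24 · (log x)^3 dx + O(n^24 · (log n)^3). For the integral, the leading term of ∫_1^n x^24 (log x)^3 dx is n^25/25 · (log n)^3 (by repeated integration by parts; each step lowers the log-exponent and produces a relatively O(1/log n) correction). Hence S_n ~ 8 · n^25 · (log n)^3 / 25.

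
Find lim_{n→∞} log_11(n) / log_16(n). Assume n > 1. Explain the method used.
lim = ln(16) / ln(11) = log_11(16)

Change of base: log_11(n) = ln n / ln 11 and log_16(n) = ln n / ln 16. The ratio is (ln n / ln 11) · (ln 16 / ln n) = ln 16 / ln 11, a constant independent of n. So the limit is ln 16 / ln 11 = log_11(16).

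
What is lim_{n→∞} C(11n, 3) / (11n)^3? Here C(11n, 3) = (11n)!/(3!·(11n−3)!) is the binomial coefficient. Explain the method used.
lim = 1/3! = 1/6

With N = 11n → ∞: C(N, 3) / N^3 = [N(N−1)…(N−2)] / (3! · N^3) = (1/3!) · 1 · (1 − 1/(11n)) · (1 − 2/(11n)). Each factor → 1 as N → ∞, so the limit is 1/3! = 1/6.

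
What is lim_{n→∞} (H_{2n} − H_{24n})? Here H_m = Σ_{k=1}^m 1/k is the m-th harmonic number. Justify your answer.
lim = ln(2/24) = −ln 12

Euler-Maclaurin gives H_m = ln m + γ + 1/(2m) + O(1/m^2). The γ and O(1/m) terms cancel in the difference:
  H_{2n} − H_{24n} = ln(2n) − ln(24n) + O(1/n) = ln(2/24) + O(1/n).
Hence the limit is ln(2/24) = −ln 12.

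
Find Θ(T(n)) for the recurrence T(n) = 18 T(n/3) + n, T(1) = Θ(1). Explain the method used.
T(n) = Θ(n^(log_3 18))

Master theorem: compare f(n) = n to n^(log_3 18) where log_3 18 ≈ 2.631. Since 1 < log_3 18, we have f(n) = O(n^(log_3 18 − ε)) for some ε > 0 — Case 1. Hence T(n) = Θ(n^(log_3 18)).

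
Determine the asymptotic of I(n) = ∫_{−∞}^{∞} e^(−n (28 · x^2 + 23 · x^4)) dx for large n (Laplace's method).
I(n) ~ sqrt(π/(28n))

φ(x) = 28 · x^2 + 23 · x^4 has its unique global minimum at x* = 0 (since φ'(x) = 56x + 92x^3 = 0 only at x = 0 for real x with both coefficients positive, and φ → ∞ as |x| → ∞). At x* = 0, φ(0) = 0 and φ''(0) = 56. Laplace's method then gives
  I(n) ~ sqrt(2π / (n · φ''(0))) · e^(−n φ(0)) = sqrt(2π / (56n)) = sqrt(π/(28n)).
The 23 · x^4 term contributes only at subleading order (an O(1/n) relative correction).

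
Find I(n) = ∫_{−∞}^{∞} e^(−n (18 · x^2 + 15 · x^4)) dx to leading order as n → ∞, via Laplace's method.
I(n) ~ sqrt(π/(18n))

φ(x) = 18 · x^2 + 15 · x^4 has its unique global minimum at x* = 0 (since φ'(x) = 36x + 60x^3 = 0 only at x = 0 for real x with both coefficients positive, and φ → ∞ as |x| → ∞). At x* = 0, φ(0) = 0 and φ''(0) = 36. Laplace's method then gives
  I(n) ~ sqrt(2π / (n · φ''(0))) · e^(−n φ(0)) = sqrt(2π / (36n)) = sqrt(π/(18n)).
The 15 · x^4 term contributes only at subleading order (an O(1/n) relative correction).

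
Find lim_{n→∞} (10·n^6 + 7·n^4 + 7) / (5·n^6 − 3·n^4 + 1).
lim = 10/5 = 2

For large n the leading n^6 terms dominate both numerator and denominator. Dividing top and bottom by n^6, every other term tends to 0, leaving 10/5 = 2.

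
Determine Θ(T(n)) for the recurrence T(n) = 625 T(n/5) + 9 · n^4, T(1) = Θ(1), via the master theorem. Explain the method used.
T(n) = Θ(n^4 log n)

log_5 625 = 4, and f(n) = 9 · n^4 = Θ(n^(log_5 625)). This is Case 2 of the master theorem: T(n) = Θ(f(n) · log n) = Θ(n^4 log n).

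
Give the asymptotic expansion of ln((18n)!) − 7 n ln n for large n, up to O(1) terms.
ln((18n)!) − 7 n ln n = 11 n ln n + 18(ln 18 − 1) n + (1/2) ln(2π·18n) + O(1/n)

Stirling: ln((18n)!) = 18n ln(18n) − 18n + (1/2) ln(2π·18n) + O(1/n).
Expand 18n ln(18n) = 18n (ln n + ln 18) = 18n ln n + 18n ln 18.
Subtract 7n ln n: leading term is (18 − 7) n ln n = 11 n ln n. The next term is 18n ln 18 − 18n = 18(ln 18 − 1) n. Then the (1/2) ln(2π·18n) correction.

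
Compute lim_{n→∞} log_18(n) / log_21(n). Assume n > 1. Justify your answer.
lim = ln(21) / ln(18) = log_18(21)

Change of base: log_18(n) = ln n / ln 18 and log_21(n) = ln n / ln 21. The ratio is (ln n / ln 18) · (ln 21 / ln n) = ln 21 / ln 18, a constant independent of n. So the limit is ln 21 / ln 18 = log_18(21).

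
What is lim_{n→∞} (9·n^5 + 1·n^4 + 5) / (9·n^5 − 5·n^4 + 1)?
lim = 9/9 = 1

For large n the leading n^5 terms dominate both numerator and denominator. Dividing top and bottom by n^5, every other term tends to 0, leaving 9/9 = 1.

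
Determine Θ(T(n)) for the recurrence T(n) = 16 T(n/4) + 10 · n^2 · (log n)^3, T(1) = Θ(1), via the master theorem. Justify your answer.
T(n) = Θ(n^2 · (log n)^4)

Here log_4 16 = 2 and f(n) = 10 · n^2 · (log n)^3 = Θ(n^(log_4 16) · (log n)^3). This is the extended Case 2 of the master theorem (f matches the critical exponent up to log factors), giving T(n) = Θ(n^(log_4 16) · (log n)^(3+1)) = Θ(n^2 · (log n)^4).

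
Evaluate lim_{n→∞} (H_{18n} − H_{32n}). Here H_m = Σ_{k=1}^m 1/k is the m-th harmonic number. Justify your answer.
lim = ln(18/32) = ln(9/16)

Euler-Maclaurin gives H_m = ln m + γ + 1/(2m) + O(1/m^2). The γ and O(1/m) terms cancel in the difference:
  H_{18n} − H_{32n} = ln(18n) − ln(32n) + O(1/n) = ln(18/32) + O(1/n).
Hence the limit is ln(18/32) = ln(9/16).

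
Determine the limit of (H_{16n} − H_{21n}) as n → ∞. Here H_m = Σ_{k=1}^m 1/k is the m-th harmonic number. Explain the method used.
lim = ln(16/21)

Euler-Maclaurin gives H_m = ln m + γ + 1/(2m) + O(1/m^2). The γ and O(1/m) terms cancel in the difference:
  H_{16n} − H_{21n} = ln(16n) − ln(21n) + O(1/n) = ln(16/21) + O(1/n).
Hence the limit is ln(16/21).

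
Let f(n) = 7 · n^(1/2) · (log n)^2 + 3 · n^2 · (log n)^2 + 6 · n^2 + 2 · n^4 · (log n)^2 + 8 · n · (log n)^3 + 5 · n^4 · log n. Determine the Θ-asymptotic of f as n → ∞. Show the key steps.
f(n) ∈ Θ(n^4 · (log n)^2)

Compare the terms by growth order. For large n, n^a · (log n)^b dominates n^a' · (log n)^b' iff a > a', or (a = a' and b > b'). Ranking the 6 terms shows the dominant one is 2 · n^4 · (log n)^2. Hence f(n) ∈ Θ(n^4 · (log n)^2).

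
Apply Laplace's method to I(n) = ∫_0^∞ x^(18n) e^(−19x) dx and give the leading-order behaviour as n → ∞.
I(n) ~ (sqrt(2π·18n) / 19) · (18n/(19e))^(18n)

Write the integrand as exp(18n ln x − 19x) and set f(x) = 18n ln x − 19x. Then f'(x) = 18n/x − 19 = 0 at x* = 18n/19, and f''(x*) = −18n/x*^2 = −19^2/(18n). Laplace's method (interior maximum) gives
  I(n) ~ e^(f(x*)) · sqrt(2π / |f''(x*)|)
        = exp(18n ln(18n/19) − 18n) · sqrt(2π · 18n / 19^2)
        = (18n/19)^(18n) e^(−18n) · sqrt(2π·18n) / 19
        = (sqrt(2π·18n) / 19) · (18n/(19e))^(18n).
This matches Γ(18n+1)/19^(18n+1) with Stirling applied to Γ.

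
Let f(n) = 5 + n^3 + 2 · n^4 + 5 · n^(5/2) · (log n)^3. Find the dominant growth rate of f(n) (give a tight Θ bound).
f(n) ∈ Θ(n^4)

Compare the terms by growth order. For large n, n^a · (log n)^b dominates n^a' · (log n)^b' iff a > a', or (a = a' and b > b'). Ranking the 4 terms shows the dominant one is 2 · n^4. Hence f(n) ∈ Θ(n^4).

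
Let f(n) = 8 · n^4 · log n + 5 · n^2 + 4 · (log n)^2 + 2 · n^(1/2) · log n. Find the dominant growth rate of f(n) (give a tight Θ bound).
f(n) ∈ Θ(n^4 · log n)

Compare the terms by growth order. For large n, n^a · (log n)^b dominates n^a' · (log n)^b' iff a > a', or (a = a' and b > b'). Ranking the 4 terms shows the dominant one is 8 · n^4 · log n. Hence f(n) ∈ Θ(n^4 · log n).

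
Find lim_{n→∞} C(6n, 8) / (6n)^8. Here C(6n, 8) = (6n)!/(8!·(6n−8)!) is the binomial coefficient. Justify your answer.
lim = 1/8! = 1/40320

With N = 6n → ∞: C(N, 8) / N^8 = [N(N−1)…(N−7)] / (8! · N^8) = (1/8!) · 1 · (1 − 1/(6n)) · … · (1 − 7/(6n)). Each factor → 1 as N → ∞, so the limit is 1/8! = 1/40320.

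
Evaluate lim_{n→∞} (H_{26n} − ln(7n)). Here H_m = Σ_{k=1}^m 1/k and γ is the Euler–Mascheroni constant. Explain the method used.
lim = ln(26/7) + γ

By Euler-Maclaurin, H_m = ln m + γ + O(1/m). So
  H_{26n} − ln(7n) = ln(26n) + γ − ln(7n) + O(1/n)
                       = ln(26/7) + γ + O(1/n).
Hence the limit is ln(26/7) + γ.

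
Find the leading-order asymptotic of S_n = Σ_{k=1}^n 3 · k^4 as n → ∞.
S_n ~ 3 · n^5 / 5

By integral comparison (Euler-Maclaurin), Σ_{k=1}^n 3 · k^4 = 3 · ∫_0^n x^4 dx + O(n^4) = 3 · n^5/5 + O(n^4). (Equivalently, Faulhaber's formula gives the same leading term.)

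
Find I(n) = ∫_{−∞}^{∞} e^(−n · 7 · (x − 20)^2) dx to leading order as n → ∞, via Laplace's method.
I(n) = sqrt(π/(7n))

Here φ(x) = 7 · (x − 20)^2 has its unique minimum at x* = 20 with φ(x*) = 0 and φ''(x*) = 14. Laplace's method gives
  I(n) ~ e^(−n φ(x*)) · sqrt(2π / (n · φ''(x*))) = sqrt(2π / (14n)) = sqrt(π/(7n)).
This is exact: substituting u = (x − 20)·sqrt(7n) gives I(n) = (1/sqrt(7n)) ∫_{−∞}^{∞} e^(−u^2) du = sqrt(π/(7n)).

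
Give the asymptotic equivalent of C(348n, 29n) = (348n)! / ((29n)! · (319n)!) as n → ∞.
C(348n, 29n) ~ (8916100448256/285311670611)^(29n) · sqrt(6/(11π·29n))

Write N = 29n. Apply Stirling to each factorial:
  (12N)! ~ sqrt(2π·12N) · (12N/e)^(12N),
  N! ~ sqrt(2π N) · (N/e)^N,
  (11N)! ~ sqrt(2π·11N) · (11N/e)^(11N).
The exponential factors combine to (12N)^(12N) / (N^N · (11N)^(11N)) = 12^(12N)/11^(11N) = (12^12/11^11)^N = (8916100448256/285311670611)^N.
The square-root prefactors combine to sqrt(2π·12N) / (sqrt(2π N)·sqrt(2π·11N)) = sqrt(12 / (2π·11·N)) = sqrt(6/(11π·29n)).
Substituting N = 29n: C(348n, 29n) ~ (8916100448256/285311670611)^(29n) · sqrt(6/(11π·29n)).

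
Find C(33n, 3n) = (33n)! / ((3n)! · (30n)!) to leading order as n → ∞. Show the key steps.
C(33n, 3n) ~ (285311670611/10000000000)^(3n) · sqrt(11/(20π·3n))

Write N = 3n. Apply Stirling to each factorial:
  (11N)! ~ sqrt(2π·11N) · (11N/e)^(11N),
  N! ~ sqrt(2π N) · (N/e)^N,
  (10N)! ~ sqrt(2π·10N) · (10N/e)^(10N).
The exponential factors combine to (11N)^(11N) / (N^N · (10N)^(10N)) = 11^(11N)/10^(10N) = (11^11/10^10)^N = (285311670611/10000000000)^N.
The square-root prefactors combine to sqrt(2π·11N) / (sqrt(2π N)·sqrt(2π·10N)) = sqrt(11 / (2π·10·N)) = sqrt(11/(20π·3n)).
Substituting N = 3n: C(33n, 3n) ~ (285311670611/10000000000)^(3n) · sqrt(11/(20π·3n)).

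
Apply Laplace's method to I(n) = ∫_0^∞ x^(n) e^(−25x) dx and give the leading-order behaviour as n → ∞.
I(n) ~ (sqrt(2π·n) / 25) · (n/(25e))^(n)

Write the integrand as exp(n ln x − 25x) and set f(x) = n ln x − 25x. Then f'(x) = n/x − 25 = 0 at x* = n/25, and f''(x*) = −n/x*^2 = −25^2/(n). Laplace's method (interior maximum) gives
  I(n) ~ e^(f(x*)) · sqrt(2π / |f''(x*)|)
        = exp(n ln(n/25) − n) · sqrt(2π · n / 25^2)
        = (n/25)^(n) e^(−n) · sqrt(2π·n) / 25
        = (sqrt(2π·n) / 25) · (n/(25e))^(n).
This matches Γ(n+1)/25^(n+1) with Stirling applied to Γ.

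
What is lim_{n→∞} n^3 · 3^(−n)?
lim = 0

Exponentials with base > 1 dominate every fixed polynomial: for any fixed c, n^c / 3^n → 0 as n → ∞ (e.g. by the ratio test, or by writing 3^n = e^(n ln 3) and noting e^(n ln 3) / n^c → ∞). Hence n^3 · 3^(−n) = n^3 / 3^n → 0.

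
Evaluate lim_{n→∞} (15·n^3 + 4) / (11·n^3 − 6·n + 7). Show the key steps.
lim = 15/11

For large n the leading n^3 terms dominate both numerator and denominator. Dividing top and bottom by n^3, every other term tends to 0, leaving 15/11.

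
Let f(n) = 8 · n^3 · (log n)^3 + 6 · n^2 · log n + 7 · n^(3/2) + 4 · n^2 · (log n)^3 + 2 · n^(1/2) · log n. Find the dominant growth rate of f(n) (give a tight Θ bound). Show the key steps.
f(n) ∈ Θ(n^3 · (log n)^3)

Compare the terms by growth order. For large n, n^a · (log n)^b dominates n^a' · (log n)^b' iff a > a', or (a = a' and b > b'). Ranking the 5 terms shows the dominant one is 8 · n^3 · (log n)^3. Hence f(n) ∈ Θ(n^3 · (log n)^3).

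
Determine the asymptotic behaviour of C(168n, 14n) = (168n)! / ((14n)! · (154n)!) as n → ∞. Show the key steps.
C(168n, 14n) ~ (8916100448256/285311670611)^(14n) · sqrt(6/(11π·14n))

Write N = 14n. Apply Stirling to each factorial:
  (12N)! ~ sqrt(2π·12N) · (12N/e)^(12N),
  N! ~ sqrt(2π N) · (N/e)^N,
  (11N)! ~ sqrt(2π·11N) · (11N/e)^(11N).
The exponential factors combine to (12N)^(12N) / (N^N · (11N)^(11N)) = 12^(12N)/11^(11N) = (12^12/11^11)^N = (8916100448256/285311670611)^N.
The square-root prefactors combine to sqrt(2π·12N) / (sqrt(2π N)·sqrt(2π·11N)) = sqrt(12 / (2π·11·N)) = sqrt(6/(11π·14n)).
Substituting N = 14n: C(168n, 14n) ~ (8916100448256/285311670611)^(14n) · sqrt(6/(11π·14n)).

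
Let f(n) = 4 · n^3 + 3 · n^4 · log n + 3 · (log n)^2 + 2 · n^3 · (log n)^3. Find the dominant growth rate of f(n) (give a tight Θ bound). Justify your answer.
f(n) ∈ Θ(n^4 · log n)

Compare the terms by growth order. For large n, n^a · (log n)^b dominates n^a' · (log n)^b' iff a > a', or (a = a' and b > b'). Ranking the 4 terms shows the dominant one is 3 · n^4 · log n. Hence f(n) ∈ Θ(n^4 · log n).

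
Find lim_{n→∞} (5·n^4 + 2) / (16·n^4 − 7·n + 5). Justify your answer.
lim = 5/16

For large n the leading n^4 terms dominate both numerator and denominator. Dividing top and bottom by n^4, every other term tends to 0, leaving 5/16.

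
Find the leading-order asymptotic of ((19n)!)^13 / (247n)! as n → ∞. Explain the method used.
((19n)!)^13/(247n)! ~ ((2π·19n)^(12/2) / sqrt(13)) · 13^(−13·19n)  →  0

Write N = 19n. Stirling: N! ~ sqrt(2π N)(N/e)^N and (13N)! ~ sqrt(2π·13N)·(13N/e)^(13N).
  (N!)^13/(13N)! ~ (2π N)^(13/2) (N/e)^(13N) / [sqrt(2π·13N) (13N/e)^(13N)]
     = (2π N)^(13/2) / sqrt(2π·13N) · (N/(13N))^(13N)
     = (2π N)^((13−1)/2) / sqrt(13) · 13^(−13N).
Since 13^13 > 1, the factor 13^(−13N) decays exponentially, so the ratio → 0. Substituting N = 19n gives the stated form.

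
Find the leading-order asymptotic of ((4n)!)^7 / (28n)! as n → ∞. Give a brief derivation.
((4n)!)^7/(28n)! ~ ((2π·4n)^(6/2) / sqrt(7)) · 7^(−7·4n)  →  0

Write N = 4n. Stirling: N! ~ sqrt(2π N)(N/e)^N and (7N)! ~ sqrt(2π·7N)·(7N/e)^(7N).
  (N!)^7/(7N)! ~ (2π N)^(7/2) (N/e)^(7N) / [sqrt(2π·7N) (7N/e)^(7N)]
     = (2π N)^(7/2) / sqrt(2π·7N) · (N/(7N))^(7N)
     = (2π N)^((7−1)/2) / sqrt(7) · 7^(−7N).
Since 7^7 > 1, the factor 7^(−7N) decays exponentially, so the ratio → 0. Substituting N = 4n gives the stated form.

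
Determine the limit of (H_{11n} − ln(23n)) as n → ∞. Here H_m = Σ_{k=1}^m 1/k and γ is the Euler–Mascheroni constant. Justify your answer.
lim = ln(11/23) + γ

By Euler-Maclaurin, H_m = ln m + γ + O(1/m). So
  H_{11n} − ln(23n) = ln(11n) + γ − ln(23n) + O(1/n)
                       = ln(11/23) + γ + O(1/n).
Hence the limit is ln(11/23) + γ.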